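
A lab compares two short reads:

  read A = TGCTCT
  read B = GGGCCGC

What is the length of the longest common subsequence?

Pick G (read A #2, read B #3) → C (read A #3, read B #5) → C (read A #5, read B #7); all 3 bases appear in both, in order. dp[6][7] = 3 confirms this is the maximum.

3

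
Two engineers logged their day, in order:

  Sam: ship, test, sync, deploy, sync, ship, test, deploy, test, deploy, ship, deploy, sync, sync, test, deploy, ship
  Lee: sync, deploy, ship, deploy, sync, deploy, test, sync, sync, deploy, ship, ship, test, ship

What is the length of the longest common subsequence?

9

Pick ship at Sam[1]=Lee[3], then deploy at Sam[4]=Lee[4], then sync at Sam[5]=Lee[5], then deploy at Sam[8]=Lee[6], then test at Sam[9]=Lee[7], then deploy at Sam[10]=Lee[10], then ship at Sam[11]=Lee[12], then test at Sam[15]=Lee[13], then ship at Sam[17]=Lee[14]; all 9 tasks appear in both, in order. dp[17][14] = 9 confirms this is the maximum.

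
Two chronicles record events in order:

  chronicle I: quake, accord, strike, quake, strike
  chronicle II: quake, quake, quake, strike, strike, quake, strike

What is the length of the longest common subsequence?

Pick quake (chronicle I #1, chronicle II #3), then strike (chronicle I #3, chronicle II #5), then quake (chronicle I #4, chronicle II #6), then strike (chronicle I #5, chronicle II #7); all 4 events appear in both, in order, and the DP table's final entry dp[5][7] is also 4, so no common subsequence is longer.

4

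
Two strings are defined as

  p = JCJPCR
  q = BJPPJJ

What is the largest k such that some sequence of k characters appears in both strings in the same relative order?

2

Taking J (p #1, q #5), J (p #3, q #6) gives a common subsequence of length 2, and the DP table's final entry dp[6][6] is also 2, so no common subsequence is longer.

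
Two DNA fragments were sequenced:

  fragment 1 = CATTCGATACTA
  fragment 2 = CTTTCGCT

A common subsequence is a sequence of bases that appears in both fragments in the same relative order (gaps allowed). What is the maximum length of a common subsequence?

Taking C at fragment 1[1]=fragment 2[1]; then T at fragment 1[3]=fragment 2[3]; then T at fragment 1[4]=fragment 2[4]; then C at fragment 1[5]=fragment 2[5]; then G at fragment 1[6]=fragment 2[6]; then C at fragment 1[10]=fragment 2[7]; then T at fragment 1[11]=fragment 2[8] gives a common subsequence of length 7. dp[12][8] = 7 confirms this is the maximum.

7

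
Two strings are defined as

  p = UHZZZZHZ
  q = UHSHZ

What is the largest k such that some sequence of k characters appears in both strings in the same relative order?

4

Match U [1,1], H [2,2], H [7,4], Z [8,5] — 4 characters in the same relative order in both. Since dp[8][5] = 4, nothing longer is possible.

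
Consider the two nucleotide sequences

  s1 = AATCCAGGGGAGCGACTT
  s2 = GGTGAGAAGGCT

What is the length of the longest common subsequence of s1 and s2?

Match G (s1 #7, s2 #1), then G (s1 #8, s2 #2), then G (s1 #9, s2 #4), then G (s1 #10, s2 #6), then A (s1 #11, s2 #8), then G (s1 #12, s2 #9), then G (s1 #14, s2 #10), then C (s1 #16, s2 #11), then T (s1 #18, s2 #12) — 9 bases in the same relative order in both. The LCS DP gives dp[18][12] = 9, so this is optimal.

9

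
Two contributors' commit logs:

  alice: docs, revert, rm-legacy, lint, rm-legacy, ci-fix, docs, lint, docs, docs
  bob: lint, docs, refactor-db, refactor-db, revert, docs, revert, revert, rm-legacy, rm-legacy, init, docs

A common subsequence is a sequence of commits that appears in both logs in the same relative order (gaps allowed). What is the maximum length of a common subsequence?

5

Match docs [1,6] → revert [2,8] → rm-legacy [3,9] → rm-legacy [5,10] → docs [10,12] — 5 commits in the same relative order in both. dp[10][12] = 5 confirms this is the maximum.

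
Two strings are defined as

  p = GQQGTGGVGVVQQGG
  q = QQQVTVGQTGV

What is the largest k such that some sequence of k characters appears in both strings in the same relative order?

7

Taking Q [2,2], then Q [3,3], then T [5,5], then V [8,6], then G [9,7], then Q [12,8], then G [14,10] gives a common subsequence of length 7. dp[15][11] = 7 confirms this is the maximum.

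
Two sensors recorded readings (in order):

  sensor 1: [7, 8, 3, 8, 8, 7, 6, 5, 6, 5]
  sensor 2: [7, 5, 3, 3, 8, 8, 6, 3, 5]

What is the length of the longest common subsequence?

One common subsequence of length 6: 7 (sensor 1 #1, sensor 2 #1) → 3 (sensor 1 #3, sensor 2 #4) → 8 (sensor 1 #4, sensor 2 #5) → 8 (sensor 1 #5, sensor 2 #6) → 6 (sensor 1 #7, sensor 2 #7) → 5 (sensor 1 #10, sensor 2 #9). dp[10][9] = 6 confirms this is the maximum.

6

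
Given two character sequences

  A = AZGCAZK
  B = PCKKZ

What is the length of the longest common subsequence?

2

Match C [4,2], then Z [6,5] — 2 characters in the same relative order in both. dp[7][5] = 2 confirms this is the maximum.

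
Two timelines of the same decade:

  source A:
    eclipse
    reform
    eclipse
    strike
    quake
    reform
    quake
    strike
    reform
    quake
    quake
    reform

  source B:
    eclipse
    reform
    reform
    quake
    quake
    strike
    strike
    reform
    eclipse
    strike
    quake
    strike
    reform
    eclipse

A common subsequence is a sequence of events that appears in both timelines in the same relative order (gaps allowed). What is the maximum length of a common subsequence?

One common subsequence of length 8: eclipse (source A #1, source B #1), reform (source A #2, source B #3), quake (source A #5, source B #4), quake (source A #7, source B #5), strike (source A #8, source B #7), reform (source A #9, source B #8), quake (source A #10, source B #11), reform (source A #12, source B #13). dp[12][14] = 8 confirms this is the maximum.

8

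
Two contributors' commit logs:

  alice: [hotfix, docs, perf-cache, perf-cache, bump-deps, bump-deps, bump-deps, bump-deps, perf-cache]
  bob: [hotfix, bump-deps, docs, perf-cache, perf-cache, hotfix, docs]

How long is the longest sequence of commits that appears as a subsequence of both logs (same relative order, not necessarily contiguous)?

4

Pick hotfix (alice #1, bob #1), docs (alice #2, bob #3), perf-cache (alice #3, bob #4), perf-cache (alice #4, bob #5); all 4 commits appear in both, in order, and the DP table's final entry dp[9][7] is also 4, so no common subsequence is longer.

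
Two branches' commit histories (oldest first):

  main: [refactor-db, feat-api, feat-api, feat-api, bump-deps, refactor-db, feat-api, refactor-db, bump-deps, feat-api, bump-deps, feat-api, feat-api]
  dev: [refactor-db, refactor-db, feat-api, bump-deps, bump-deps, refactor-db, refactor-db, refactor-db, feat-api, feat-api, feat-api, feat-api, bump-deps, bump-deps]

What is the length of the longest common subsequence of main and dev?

Match refactor-db [1,2], feat-api [2,3], bump-deps [5,5], refactor-db [6,8], feat-api [7,9], feat-api [10,10], feat-api [12,11], feat-api [13,12] — 8 commits in the same relative order in both. dp[13][14] = 8 confirms this is the maximum.

8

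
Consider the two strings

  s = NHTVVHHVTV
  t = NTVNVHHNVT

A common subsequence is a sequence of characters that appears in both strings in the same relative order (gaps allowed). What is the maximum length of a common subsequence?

One common subsequence of length 8: N [1,1], T [3,2], V [4,3], V [5,5], H [6,6], H [7,7], V [8,9], T [9,10]. dp[10][10] = 8 confirms this is the maximum.

8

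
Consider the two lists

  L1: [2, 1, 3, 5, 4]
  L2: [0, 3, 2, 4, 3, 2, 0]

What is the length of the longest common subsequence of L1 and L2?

Taking 2 (L1 #1, L2 #3), 3 (L1 #3, L2 #5) gives a common subsequence of length 2, and the DP table's final entry dp[5][7] is also 2, so no common subsequence is longer.

2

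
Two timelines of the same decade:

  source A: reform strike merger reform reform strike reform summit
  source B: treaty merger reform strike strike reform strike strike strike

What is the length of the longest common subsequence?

Taking reform (source A #1, source B #3), strike (source A #2, source B #5), reform (source A #4, source B #6), strike (source A #6, source B #9) gives a common subsequence of length 4. Since dp[8][9] = 4, nothing longer is possible.

4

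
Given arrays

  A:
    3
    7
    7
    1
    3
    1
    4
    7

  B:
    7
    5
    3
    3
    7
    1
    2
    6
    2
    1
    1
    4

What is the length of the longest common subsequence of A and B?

5

One common subsequence of length 5: 3 (A #1, B #4) → 7 (A #2, B #5) → 1 (A #4, B #10) → 1 (A #6, B #11) → 4 (A #7, B #12), and the DP table's final entry dp[8][12] is also 5, so no common subsequence is longer.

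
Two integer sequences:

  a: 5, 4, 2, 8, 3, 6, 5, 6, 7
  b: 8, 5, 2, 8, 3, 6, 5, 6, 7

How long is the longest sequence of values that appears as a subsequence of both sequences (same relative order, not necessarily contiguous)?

8

Let dp[i][j] be the LCS length of the first i values of a and the first j values of b. dp[i][j] = dp[i-1][j-1]+1 when the i-th and j-th values match, else max(dp[i-1][j], dp[i][j-1]).
    ·  8  5  2  8  3  6  5  6  7
 ·  0  0  0  0  0  0  0  0  0  0
 5  0  0  1  1  1  1  1  1  1  1
 4  0  0  1  1  1  1  1  1  1  1
 2  0  0  1  2  2  2  2  2  2  2
 8  0  1  1  2  3  3  3  3  3  3
 3  0  1  1  2  3  4  4  4  4  4
 6  0  1  1  2  3  4  5  5  5  5
 5  0  1  2  2  3  4  5  6  6  6
 6  0  1  2  2  3  4  5  6  7  7
 7  0  1  2  2  3  4  5  6  7  8
dp[9][9] = 8. One LCS (by backtracking along matches): 5, 2, 8, 3, 6, 5, 6, 7.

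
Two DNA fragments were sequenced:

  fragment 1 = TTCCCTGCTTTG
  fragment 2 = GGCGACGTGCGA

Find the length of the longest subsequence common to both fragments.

6

Let dp[i][j] be the LCS length of the first i bases of fragment 1 and the first j bases of fragment 2. dp[i][j] = dp[i-1][j-1]+1 when the i-th and j-th bases match, else max(dp[i-1][j], dp[i][j-1]).
    ·  G  G  C  G  A  C  G  T  G  C  G  A
 ·  0  0  0  0  0  0  0  0  0  0  0  0  0
 T  0  0  0  0  0  0  0  0  1  1  1  1  1
 T  0  0  0  0  0  0  0  0  1  1  1  1  1
 C  0  0  0  1  1  1  1  1  1  1  2  2  2
 C  0  0  0  1  1  1  2  2  2  2  2  2  2
 C  0  0  0  1  1  1  2  2  2  2  3  3  3
 T  0  0  0  1  1  1  2  2  3  3  3  3  3
 G  0  1  1  1  2  2  2  3  3  4  4  4  4
 C  0  1  1  2  2  2  3  3  3  4  5  5  5
 T  0  1  1  2  2  2  3  3  4  4  5  5  5
 T  0  1  1  2  2  2  3  3  4  4  5  5  5
 T  0  1  1  2  2  2  3  3  4  4  5  5  5
 G  0  1  2  2  3  3  3  4  4  5  5  6  6
dp[12][12] = 6. One LCS (by backtracking along matches): CCTGCG.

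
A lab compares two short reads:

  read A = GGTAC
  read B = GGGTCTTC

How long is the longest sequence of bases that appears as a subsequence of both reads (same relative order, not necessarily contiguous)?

4

Match G [1,2], then G [2,3], then T [3,7], then C [5,8] — 4 bases in the same relative order in both. The LCS DP gives dp[5][8] = 4, so this is optimal.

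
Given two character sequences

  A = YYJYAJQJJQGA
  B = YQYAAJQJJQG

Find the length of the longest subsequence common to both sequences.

Match Y at A[1]=B[1]; then Y at A[2]=B[3]; then A at A[5]=B[5]; then J at A[6]=B[6]; then Q at A[7]=B[7]; then J at A[8]=B[8]; then J at A[9]=B[9]; then Q at A[10]=B[10]; then G at A[11]=B[11] — 9 characters in the same relative order in both, and the DP table's final entry dp[12][11] is also 9, so no common subsequence is longer.

9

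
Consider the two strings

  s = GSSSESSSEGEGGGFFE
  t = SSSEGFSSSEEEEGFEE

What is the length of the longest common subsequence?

12

Match S [2,1] → S [3,2] → S [4,3] → E [5,4] → S [6,7] → S [7,8] → S [8,9] → E [9,12] → E [11,13] → G [14,14] → F [15,15] → E [17,17] — 12 characters in the same relative order in both, and the DP table's final entry dp[17][17] is also 12, so no common subsequence is longer.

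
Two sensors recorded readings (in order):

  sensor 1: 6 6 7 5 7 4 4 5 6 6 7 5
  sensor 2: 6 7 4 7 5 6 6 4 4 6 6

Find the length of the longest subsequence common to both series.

Pick 6 (sensor 1 #1, sensor 2 #1), 7 (sensor 1 #3, sensor 2 #4), 5 (sensor 1 #4, sensor 2 #5), 4 (sensor 1 #6, sensor 2 #8), 4 (sensor 1 #7, sensor 2 #9), 6 (sensor 1 #9, sensor 2 #10), 6 (sensor 1 #10, sensor 2 #11); all 7 values appear in both, in order, and the DP table's final entry dp[12][11] is also 7, so no common subsequence is longer.

7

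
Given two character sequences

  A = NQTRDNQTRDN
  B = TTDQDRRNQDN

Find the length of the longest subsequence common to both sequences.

Taking Q at A[2]=B[4]; then R at A[4]=B[7]; then N at A[6]=B[8]; then Q at A[7]=B[9]; then D at A[10]=B[10]; then N at A[11]=B[11] gives a common subsequence of length 6. dp[11][11] = 6 confirms this is the maximum.

6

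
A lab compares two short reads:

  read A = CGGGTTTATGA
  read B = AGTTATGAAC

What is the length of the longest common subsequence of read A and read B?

7

Match G (read A #4, read B #2), then T (read A #6, read B #3), then T (read A #7, read B #4), then A (read A #8, read B #5), then T (read A #9, read B #6), then G (read A #10, read B #7), then A (read A #11, read B #9) — 7 bases in the same relative order in both. dp[11][10] = 7 confirms this is the maximum.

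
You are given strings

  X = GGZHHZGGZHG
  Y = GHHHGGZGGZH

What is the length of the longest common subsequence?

Taking G [1,1], H [4,3], H [5,4], Z [6,7], G [7,8], G [8,9], Z [9,10], H [10,11] gives a common subsequence of length 8. dp[11][11] = 8 confirms this is the maximum.

8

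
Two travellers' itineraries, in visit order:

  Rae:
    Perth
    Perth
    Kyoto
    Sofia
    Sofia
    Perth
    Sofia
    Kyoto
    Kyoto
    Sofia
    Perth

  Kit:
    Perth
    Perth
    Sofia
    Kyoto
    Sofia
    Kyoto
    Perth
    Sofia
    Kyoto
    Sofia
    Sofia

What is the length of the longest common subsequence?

Pick Perth (Rae #1, Kit #1) → Perth (Rae #2, Kit #2) → Kyoto (Rae #3, Kit #4) → Sofia (Rae #4, Kit #5) → Perth (Rae #6, Kit #7) → Sofia (Rae #7, Kit #8) → Kyoto (Rae #8, Kit #9) → Sofia (Rae #10, Kit #11); all 8 stops appear in both, in order. Since dp[11][11] = 8, nothing longer is possible.

8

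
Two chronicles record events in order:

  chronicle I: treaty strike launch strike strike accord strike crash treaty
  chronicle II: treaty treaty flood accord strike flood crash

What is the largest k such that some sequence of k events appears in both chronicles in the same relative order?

Taking treaty [1,2], accord [6,4], strike [7,5], crash [8,7] gives a common subsequence of length 4. The LCS DP gives dp[9][7] = 4, so this is optimal.

4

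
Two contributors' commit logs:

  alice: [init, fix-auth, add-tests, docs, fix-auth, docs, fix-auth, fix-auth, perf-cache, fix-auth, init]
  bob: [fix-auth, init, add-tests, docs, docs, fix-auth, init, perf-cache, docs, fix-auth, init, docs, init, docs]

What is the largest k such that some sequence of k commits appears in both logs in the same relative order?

8

Taking init at alice[1]=bob[2] → add-tests at alice[3]=bob[3] → docs at alice[4]=bob[4] → docs at alice[6]=bob[5] → fix-auth at alice[7]=bob[6] → perf-cache at alice[9]=bob[8] → fix-auth at alice[10]=bob[10] → init at alice[11]=bob[13] gives a common subsequence of length 8, and the DP table's final entry dp[11][14] is also 8, so no common subsequence is longer.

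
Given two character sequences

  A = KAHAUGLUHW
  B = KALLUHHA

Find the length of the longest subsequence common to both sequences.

One common subsequence of length 5: K [1,1]; then A [2,2]; then L [7,4]; then U [8,5]; then H [9,7]. The LCS DP gives dp[10][8] = 5, so this is optimal.

5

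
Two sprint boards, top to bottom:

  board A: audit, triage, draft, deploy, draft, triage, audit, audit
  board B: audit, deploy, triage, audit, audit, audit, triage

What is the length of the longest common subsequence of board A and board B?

Pick audit (board A #1, board B #1), deploy (board A #4, board B #2), triage (board A #6, board B #3), audit (board A #7, board B #5), audit (board A #8, board B #6); all 5 tasks appear in both, in order. The LCS DP gives dp[8][7] = 5, so this is optimal.

5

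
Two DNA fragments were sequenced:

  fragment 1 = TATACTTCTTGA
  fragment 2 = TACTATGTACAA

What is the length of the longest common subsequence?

One common subsequence of length 8: T at fragment 1[1]=fragment 2[1], A at fragment 1[2]=fragment 2[2], T at fragment 1[3]=fragment 2[4], A at fragment 1[4]=fragment 2[5], T at fragment 1[6]=fragment 2[6], T at fragment 1[7]=fragment 2[8], C at fragment 1[8]=fragment 2[10], A at fragment 1[12]=fragment 2[12]. The LCS DP gives dp[12][12] = 8, so this is optimal.

8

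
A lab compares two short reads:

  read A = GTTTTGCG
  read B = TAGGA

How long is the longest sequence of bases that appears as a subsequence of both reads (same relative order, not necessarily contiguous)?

Taking T [2,1]; then G [6,3]; then G [8,4] gives a common subsequence of length 3. dp[8][5] = 3 confirms this is the maximum.

3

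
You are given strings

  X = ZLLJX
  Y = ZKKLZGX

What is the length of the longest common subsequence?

Taking Z [1,1] → L [2,4] → X [5,7] gives a common subsequence of length 3. dp[5][7] = 3 confirms this is the maximum.

3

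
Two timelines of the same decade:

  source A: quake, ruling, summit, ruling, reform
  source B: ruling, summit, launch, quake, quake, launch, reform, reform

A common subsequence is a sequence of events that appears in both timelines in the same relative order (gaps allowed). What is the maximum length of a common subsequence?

Taking ruling [2,1], then summit [3,2], then reform [5,8] gives a common subsequence of length 3. The LCS DP gives dp[5][8] = 3, so this is optimal.

3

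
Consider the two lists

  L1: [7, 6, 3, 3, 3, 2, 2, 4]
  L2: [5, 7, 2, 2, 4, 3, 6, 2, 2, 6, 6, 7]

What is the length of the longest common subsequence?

Match 7 [1,2]; then 6 [2,7]; then 2 [6,8]; then 2 [7,9] — 4 values in the same relative order in both. dp[8][12] = 4 confirms this is the maximum.

4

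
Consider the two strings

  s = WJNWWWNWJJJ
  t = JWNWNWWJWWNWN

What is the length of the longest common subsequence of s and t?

7

Let dp[i][j] be the LCS length of the first i characters of s and the first j characters of t. dp[i][j] = dp[i-1][j-1]+1 when the i-th and j-th characters match, else max(dp[i-1][j], dp[i][j-1]).
    ·  J  W  N  W  N  W  W  J  W  W  N  W  N
 ·  0  0  0  0  0  0  0  0  0  0  0  0  0  0
 W  0  0  1  1  1  1  1  1  1  1  1  1  1  1
 J  0  1  1  1  1  1  1  1  2  2  2  2  2  2
 N  0  1  1  2  2  2  2  2  2  2  2  3  3  3
 W  0  1  2  2  3  3  3  3  3  3  3  3  4  4
 W  0  1  2  2  3  3  4  4  4  4  4  4  4  4
 W  0  1  2  2  3  3  4  5  5  5  5  5  5  5
 N  0  1  2  3  3  4  4  5  5  5  5  6  6  6
 W  0  1  2  3  4  4  5  5  5  6  6  6  7  7
 J  0  1  2  3  4  4  5  5  6  6  6  6  7  7
 J  0  1  2  3  4  4  5  5  6  6  6  6  7  7
 J  0  1  2  3  4  4  5  5  6  6  6  6  7  7
dp[11][13] = 7. One LCS (by backtracking along matches): WNWWWNW.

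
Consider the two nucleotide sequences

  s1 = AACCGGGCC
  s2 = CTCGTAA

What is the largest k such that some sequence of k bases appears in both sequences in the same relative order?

3

Pick C (s1 #3, s2 #1), then C (s1 #4, s2 #3), then G (s1 #5, s2 #4); all 3 bases appear in both, in order. Since dp[9][7] = 3, nothing longer is possible.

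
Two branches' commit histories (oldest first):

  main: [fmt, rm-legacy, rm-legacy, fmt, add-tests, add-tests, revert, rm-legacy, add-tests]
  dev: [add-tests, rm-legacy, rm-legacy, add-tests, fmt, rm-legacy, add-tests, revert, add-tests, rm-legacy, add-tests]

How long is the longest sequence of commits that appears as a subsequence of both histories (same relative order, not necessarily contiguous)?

Match rm-legacy at main[2]=dev[2], then rm-legacy at main[3]=dev[3], then fmt at main[4]=dev[5], then add-tests at main[5]=dev[7], then add-tests at main[6]=dev[9], then rm-legacy at main[8]=dev[10], then add-tests at main[9]=dev[11] — 7 commits in the same relative order in both, and the DP table's final entry dp[9][11] is also 7, so no common subsequence is longer.

7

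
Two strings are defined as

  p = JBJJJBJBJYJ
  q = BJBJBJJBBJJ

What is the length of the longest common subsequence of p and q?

9

One common subsequence of length 9: J at p[1]=q[2], B at p[2]=q[3], J at p[3]=q[4], J at p[4]=q[6], J at p[5]=q[7], B at p[6]=q[8], B at p[8]=q[9], J at p[9]=q[10], J at p[11]=q[11]. The LCS DP gives dp[11][11] = 9, so this is optimal.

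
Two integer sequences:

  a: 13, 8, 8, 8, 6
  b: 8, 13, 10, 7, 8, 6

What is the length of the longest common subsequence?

3

Match 13 (a #1, b #2), 8 (a #4, b #5), 6 (a #5, b #6) — 3 values in the same relative order in both, and the DP table's final entry dp[5][6] is also 3, so no common subsequence is longer.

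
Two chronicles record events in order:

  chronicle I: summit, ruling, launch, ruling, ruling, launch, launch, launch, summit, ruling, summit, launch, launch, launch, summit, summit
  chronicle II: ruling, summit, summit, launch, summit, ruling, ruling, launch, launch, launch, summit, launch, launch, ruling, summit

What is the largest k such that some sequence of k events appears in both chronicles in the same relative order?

Pick summit at chronicle I[1]=chronicle II[3], launch at chronicle I[3]=chronicle II[4], ruling at chronicle I[4]=chronicle II[6], ruling at chronicle I[5]=chronicle II[7], launch at chronicle I[6]=chronicle II[8], launch at chronicle I[7]=chronicle II[9], launch at chronicle I[8]=chronicle II[10], summit at chronicle I[11]=chronicle II[11], launch at chronicle I[12]=chronicle II[12], launch at chronicle I[13]=chronicle II[13], summit at chronicle I[16]=chronicle II[15]; all 11 events appear in both, in order. dp[16][15] = 11 confirms this is the maximum.

11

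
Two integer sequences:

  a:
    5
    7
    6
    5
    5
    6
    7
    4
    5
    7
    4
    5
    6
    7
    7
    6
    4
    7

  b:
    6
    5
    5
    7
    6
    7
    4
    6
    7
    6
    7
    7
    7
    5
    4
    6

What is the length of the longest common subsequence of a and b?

Pick 6 [3,1]; then 5 [4,2]; then 5 [5,3]; then 6 [6,5]; then 7 [7,6]; then 4 [8,7]; then 7 [10,9]; then 6 [13,10]; then 7 [14,12]; then 7 [15,13]; then 6 [16,16]; all 11 values appear in both, in order. The LCS DP gives dp[18][16] = 11, so this is optimal.

11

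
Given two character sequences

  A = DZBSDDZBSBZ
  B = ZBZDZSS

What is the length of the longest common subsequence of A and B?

Pick Z at A[2]=B[1] → B at A[3]=B[2] → D at A[6]=B[4] → Z at A[7]=B[5] → S at A[9]=B[7]; all 5 characters appear in both, in order, and the DP table's final entry dp[11][7] is also 5, so no common subsequence is longer.

5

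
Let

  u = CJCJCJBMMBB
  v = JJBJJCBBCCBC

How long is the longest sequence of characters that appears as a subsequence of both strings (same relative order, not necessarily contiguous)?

6

One common subsequence of length 6: J [2,4], then J [4,5], then C [5,6], then B [7,7], then B [10,8], then B [11,11]. The LCS DP gives dp[11][12] = 6, so this is optimal.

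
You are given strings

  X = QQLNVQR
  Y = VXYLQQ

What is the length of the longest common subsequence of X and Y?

2

Taking Q (X #2, Y #5); then Q (X #6, Y #6) gives a common subsequence of length 2. The LCS DP gives dp[7][6] = 2, so this is optimal.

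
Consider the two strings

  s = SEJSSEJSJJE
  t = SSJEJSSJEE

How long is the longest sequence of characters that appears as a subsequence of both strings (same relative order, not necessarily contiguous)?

Let dp[i][j] be the LCS length of the first i characters of s and the first j characters of t. dp[i][j] = dp[i-1][j-1]+1 when the i-th and j-th characters match, else max(dp[i-1][j], dp[i][j-1]).
    ·  S  S  J  E  J  S  S  J  E  E
 ·  0  0  0  0  0  0  0  0  0  0  0
 S  0  1  1  1  1  1  1  1  1  1  1
 E  0  1  1  1  2  2  2  2  2  2  2
 J  0  1  1  2  2  3  3  3  3  3  3
 S  0  1  2  2  2  3  4  4  4  4  4
 S  0  1  2  2  2  3  4  5  5  5  5
 E  0  1  2  2  3  3  4  5  5  6  6
 J  0  1  2  3  3  4  4  5  6  6  6
 S  0  1  2  3  3  4  5  5  6  6  6
 J  0  1  2  3  3  4  5  5  6  6  6
 J  0  1  2  3  3  4  5  5  6  6  6
 E  0  1  2  3  4  4  5  5  6  7  7
dp[11][10] = 7. One LCS (by backtracking along matches): SEJSSEE.

7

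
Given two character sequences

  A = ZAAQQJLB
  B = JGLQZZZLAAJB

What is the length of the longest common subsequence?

5

Pick Z [1,7], A [2,9], A [3,10], J [6,11], B [8,12]; all 5 characters appear in both, in order. The LCS DP gives dp[8][12] = 5, so this is optimal.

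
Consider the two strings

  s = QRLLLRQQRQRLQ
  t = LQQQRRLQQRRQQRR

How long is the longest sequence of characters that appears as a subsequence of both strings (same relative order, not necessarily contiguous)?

8

Match Q at s[1]=t[4] → R at s[2]=t[6] → L at s[3]=t[7] → R at s[6]=t[11] → Q at s[7]=t[12] → Q at s[8]=t[13] → R at s[9]=t[14] → R at s[11]=t[15] — 8 characters in the same relative order in both, and the DP table's final entry dp[13][15] is also 8, so no common subsequence is longer.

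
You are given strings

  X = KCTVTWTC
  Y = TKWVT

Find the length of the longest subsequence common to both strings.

Let dp[i][j] be the LCS length of the first i characters of X and the first j characters of Y. dp[i][j] = dp[i-1][j-1]+1 when the i-th and j-th characters match, else max(dp[i-1][j], dp[i][j-1]).
    ·  T  K  W  V  T
 ·  0  0  0  0  0  0
 K  0  0  1  1  1  1
 C  0  0  1  1  1  1
 T  0  1  1  1  1  2
 V  0  1  1  1  2  2
 T  0  1  1  1  2  3
 W  0  1  1  2  2  3
 T  0  1  1  2  2  3
 C  0  1  1  2  2  3
dp[8][5] = 3. One LCS (by backtracking along matches): KVT.

3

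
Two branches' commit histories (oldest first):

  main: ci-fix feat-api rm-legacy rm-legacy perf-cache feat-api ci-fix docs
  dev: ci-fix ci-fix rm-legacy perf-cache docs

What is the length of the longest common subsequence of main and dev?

One common subsequence of length 4: ci-fix (main #1, dev #2), then rm-legacy (main #4, dev #3), then perf-cache (main #5, dev #4), then docs (main #8, dev #5). dp[8][5] = 4 confirms this is the maximum.

4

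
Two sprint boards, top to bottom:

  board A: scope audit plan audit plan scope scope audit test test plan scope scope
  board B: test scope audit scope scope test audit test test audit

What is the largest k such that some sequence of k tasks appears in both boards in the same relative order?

7

Taking scope [1,2], then audit [4,3], then scope [6,4], then scope [7,5], then audit [8,7], then test [9,8], then test [10,9] gives a common subsequence of length 7, and the DP table's final entry dp[13][10] is also 7, so no common subsequence is longer.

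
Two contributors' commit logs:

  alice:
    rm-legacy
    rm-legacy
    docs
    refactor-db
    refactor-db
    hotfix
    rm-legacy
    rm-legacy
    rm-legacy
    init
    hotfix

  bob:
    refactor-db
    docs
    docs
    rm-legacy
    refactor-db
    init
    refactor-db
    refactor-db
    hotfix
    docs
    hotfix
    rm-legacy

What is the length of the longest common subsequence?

Match rm-legacy [1,4], then refactor-db [4,7], then refactor-db [5,8], then hotfix [6,11], then rm-legacy [9,12] — 5 commits in the same relative order in both, and the DP table's final entry dp[11][12] is also 5, so no common subsequence is longer.

5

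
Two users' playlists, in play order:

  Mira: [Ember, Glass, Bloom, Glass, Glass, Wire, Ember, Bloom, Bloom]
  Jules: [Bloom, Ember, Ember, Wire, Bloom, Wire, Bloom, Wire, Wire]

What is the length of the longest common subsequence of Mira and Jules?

Pick Ember (Mira #1, Jules #3), Bloom (Mira #3, Jules #5), Wire (Mira #6, Jules #6), Bloom (Mira #8, Jules #7); all 4 songs appear in both, in order. The LCS DP gives dp[9][9] = 4, so this is optimal.

4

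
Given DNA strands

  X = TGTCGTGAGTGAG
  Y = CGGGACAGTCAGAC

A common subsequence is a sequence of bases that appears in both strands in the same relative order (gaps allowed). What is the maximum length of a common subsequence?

8

Match G at X[2]=Y[2] → G at X[5]=Y[3] → G at X[7]=Y[4] → A at X[8]=Y[7] → G at X[9]=Y[8] → T at X[10]=Y[9] → G at X[11]=Y[12] → A at X[12]=Y[13] — 8 bases in the same relative order in both. The LCS DP gives dp[13][14] = 8, so this is optimal.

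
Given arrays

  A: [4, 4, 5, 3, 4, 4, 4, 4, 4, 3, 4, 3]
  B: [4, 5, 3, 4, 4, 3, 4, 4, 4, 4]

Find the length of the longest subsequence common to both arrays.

9

Match 4 (A #2, B #1); then 5 (A #3, B #2); then 3 (A #4, B #3); then 4 (A #5, B #4); then 4 (A #6, B #5); then 4 (A #7, B #7); then 4 (A #8, B #8); then 4 (A #9, B #9); then 4 (A #11, B #10) — 9 values in the same relative order in both. Since dp[12][10] = 9, nothing longer is possible.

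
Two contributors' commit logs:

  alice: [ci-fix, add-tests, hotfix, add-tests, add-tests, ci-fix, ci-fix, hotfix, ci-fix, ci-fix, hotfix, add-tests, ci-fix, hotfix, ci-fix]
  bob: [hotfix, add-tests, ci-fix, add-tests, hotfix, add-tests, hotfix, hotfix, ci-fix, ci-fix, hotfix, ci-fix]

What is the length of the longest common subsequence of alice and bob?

9

Taking ci-fix [1,3]; then add-tests [2,4]; then hotfix [3,5]; then add-tests [4,6]; then hotfix [8,8]; then ci-fix [10,9]; then ci-fix [13,10]; then hotfix [14,11]; then ci-fix [15,12] gives a common subsequence of length 9. Since dp[15][12] = 9, nothing longer is possible.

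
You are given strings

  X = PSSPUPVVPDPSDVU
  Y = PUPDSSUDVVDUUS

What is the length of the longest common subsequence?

8

One common subsequence of length 8: P at X[1]=Y[3] → S at X[2]=Y[5] → S at X[3]=Y[6] → U at X[5]=Y[7] → V at X[7]=Y[9] → V at X[8]=Y[10] → D at X[10]=Y[11] → S at X[12]=Y[14], and the DP table's final entry dp[15][14] is also 8, so no common subsequence is longer.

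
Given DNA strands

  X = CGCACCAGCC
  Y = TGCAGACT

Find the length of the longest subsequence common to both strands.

Pick G (X #2, Y #2), C (X #3, Y #3), A (X #4, Y #4), A (X #7, Y #6), C (X #9, Y #7); all 5 bases appear in both, in order. dp[10][8] = 5 confirms this is the maximum.

5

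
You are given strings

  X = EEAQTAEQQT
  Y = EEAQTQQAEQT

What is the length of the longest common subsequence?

9

Taking E at X[1]=Y[1], E at X[2]=Y[2], A at X[3]=Y[3], Q at X[4]=Y[4], T at X[5]=Y[5], A at X[6]=Y[8], E at X[7]=Y[9], Q at X[9]=Y[10], T at X[10]=Y[11] gives a common subsequence of length 9. dp[10][11] = 9 confirms this is the maximum.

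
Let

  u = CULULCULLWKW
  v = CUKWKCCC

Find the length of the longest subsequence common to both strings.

Taking C [1,1], then U [2,2], then W [10,4], then K [11,5] gives a common subsequence of length 4. Since dp[12][8] = 4, nothing longer is possible.

4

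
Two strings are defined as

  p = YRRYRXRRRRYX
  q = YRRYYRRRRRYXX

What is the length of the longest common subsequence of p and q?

11

Pick Y (p #1, q #1), then R (p #2, q #2), then R (p #3, q #3), then Y (p #4, q #5), then R (p #5, q #6), then R (p #7, q #7), then R (p #8, q #8), then R (p #9, q #9), then R (p #10, q #10), then Y (p #11, q #11), then X (p #12, q #13); all 11 characters appear in both, in order, and the DP table's final entry dp[12][13] is also 11, so no common subsequence is longer.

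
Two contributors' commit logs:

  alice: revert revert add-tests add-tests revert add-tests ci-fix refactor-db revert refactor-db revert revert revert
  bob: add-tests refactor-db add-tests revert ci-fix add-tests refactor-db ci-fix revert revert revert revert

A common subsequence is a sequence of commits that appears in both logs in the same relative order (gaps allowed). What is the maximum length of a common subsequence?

9

Match add-tests (alice #3, bob #1), add-tests (alice #4, bob #3), revert (alice #5, bob #4), add-tests (alice #6, bob #6), ci-fix (alice #7, bob #8), revert (alice #9, bob #9), revert (alice #11, bob #10), revert (alice #12, bob #11), revert (alice #13, bob #12) — 9 commits in the same relative order in both. Since dp[13][12] = 9, nothing longer is possible.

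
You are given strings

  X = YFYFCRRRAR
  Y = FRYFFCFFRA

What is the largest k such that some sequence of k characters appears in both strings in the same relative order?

Let dp[i][j] be the LCS length of the first i characters of X and the first j characters of Y. dp[i][j] = dp[i-1][j-1]+1 when the i-th and j-th characters match, else max(dp[i-1][j], dp[i][j-1]).
    ·  F  R  Y  F  F  C  F  F  R  A
 ·  0  0  0  0  0  0  0  0  0  0  0
 Y  0  0  0  1  1  1  1  1  1  1  1
 F  0  1  1  1  2  2  2  2  2  2  2
 Y  0  1  1  2  2  2  2  2  2  2  2
 F  0  1  1  2  3  3  3  3  3  3  3
 C  0  1  1  2  3  3  4  4  4  4  4
 R  0  1  2  2  3  3  4  4  4  5  5
 R  0  1  2  2  3  3  4  4  4  5  5
 R  0  1  2  2  3  3  4  4  4  5  5
 A  0  1  2  2  3  3  4  4  4  5  6
 R  0  1  2  2  3  3  4  4  4  5  6
dp[10][10] = 6. One LCS (by backtracking along matches): YFFCRA.

6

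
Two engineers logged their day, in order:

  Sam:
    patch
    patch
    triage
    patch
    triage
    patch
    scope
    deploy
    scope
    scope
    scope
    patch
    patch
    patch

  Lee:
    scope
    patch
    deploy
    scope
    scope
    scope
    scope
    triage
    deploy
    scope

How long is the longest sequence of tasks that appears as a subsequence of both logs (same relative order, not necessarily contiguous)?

Match patch (Sam #1, Lee #2); then scope (Sam #7, Lee #5); then scope (Sam #9, Lee #6); then scope (Sam #10, Lee #7); then scope (Sam #11, Lee #10) — 5 tasks in the same relative order in both. dp[14][10] = 5 confirms this is the maximum.

5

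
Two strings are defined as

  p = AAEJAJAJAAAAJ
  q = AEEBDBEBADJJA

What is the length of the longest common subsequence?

6

Taking A [1,1], E [3,7], A [5,9], J [6,11], J [8,12], A [12,13] gives a common subsequence of length 6, and the DP table's final entry dp[13][13] is also 6, so no common subsequence is longer.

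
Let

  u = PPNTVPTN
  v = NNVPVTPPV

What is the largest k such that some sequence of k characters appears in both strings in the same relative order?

Let dp[i][j] be the LCS length of the first i characters of u and the first j characters of v. dp[i][j] = dp[i-1][j-1]+1 when the i-th and j-th characters match, else max(dp[i-1][j], dp[i][j-1]).
    ·  N  N  V  P  V  T  P  P  V
 ·  0  0  0  0  0  0  0  0  0  0
 P  0  0  0  0  1  1  1  1  1  1
 P  0  0  0  0  1  1  1  2  2  2
 N  0  1  1  1  1  1  1  2  2  2
 T  0  1  1  1  1  1  2  2  2  2
 V  0  1  1  2  2  2  2  2  2  3
 P  0  1  1  2  3  3  3  3  3  3
 T  0  1  1  2  3  3  4  4  4  4
 N  0  1  2  2  3  3  4  4  4  4
dp[8][9] = 4. One LCS (by backtracking along matches): NVPT.

4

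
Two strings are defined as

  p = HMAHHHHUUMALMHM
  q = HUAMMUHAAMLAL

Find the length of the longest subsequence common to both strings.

One common subsequence of length 6: H [1,1], then M [2,5], then A [3,9], then M [10,10], then A [11,12], then L [12,13]. The LCS DP gives dp[15][13] = 6, so this is optimal.

6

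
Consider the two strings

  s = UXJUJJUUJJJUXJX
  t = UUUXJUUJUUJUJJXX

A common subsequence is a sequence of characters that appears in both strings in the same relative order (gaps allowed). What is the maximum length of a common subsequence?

12

Match U at s[1]=t[3], then X at s[2]=t[4], then J at s[3]=t[5], then U at s[4]=t[7], then J at s[6]=t[8], then U at s[7]=t[9], then U at s[8]=t[10], then J at s[9]=t[11], then J at s[10]=t[13], then J at s[11]=t[14], then X at s[13]=t[15], then X at s[15]=t[16] — 12 characters in the same relative order in both. Since dp[15][16] = 12, nothing longer is possible.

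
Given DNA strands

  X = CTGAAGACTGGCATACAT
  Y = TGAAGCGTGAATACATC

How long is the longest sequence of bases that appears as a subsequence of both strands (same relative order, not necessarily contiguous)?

14

One common subsequence of length 14: T [2,1]; then G [3,2]; then A [4,3]; then A [5,4]; then G [6,5]; then C [8,6]; then T [9,8]; then G [10,9]; then A [13,11]; then T [14,12]; then A [15,13]; then C [16,14]; then A [17,15]; then T [18,16]. The LCS DP gives dp[18][17] = 14, so this is optimal.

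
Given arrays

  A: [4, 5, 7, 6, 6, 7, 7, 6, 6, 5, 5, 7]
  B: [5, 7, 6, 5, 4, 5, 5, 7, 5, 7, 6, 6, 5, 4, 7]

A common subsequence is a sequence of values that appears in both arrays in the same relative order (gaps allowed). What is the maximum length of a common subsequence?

9

Pick 5 (A #2, B #1) → 7 (A #3, B #2) → 6 (A #4, B #3) → 7 (A #6, B #8) → 7 (A #7, B #10) → 6 (A #8, B #11) → 6 (A #9, B #12) → 5 (A #10, B #13) → 7 (A #12, B #15); all 9 values appear in both, in order, and the DP table's final entry dp[12][15] is also 9, so no common subsequence is longer.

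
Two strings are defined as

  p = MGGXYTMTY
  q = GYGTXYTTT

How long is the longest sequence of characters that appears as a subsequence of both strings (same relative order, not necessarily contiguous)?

6

Pick G at p[2]=q[1], G at p[3]=q[3], X at p[4]=q[5], Y at p[5]=q[6], T at p[6]=q[8], T at p[8]=q[9]; all 6 characters appear in both, in order. dp[9][9] = 6 confirms this is the maximum.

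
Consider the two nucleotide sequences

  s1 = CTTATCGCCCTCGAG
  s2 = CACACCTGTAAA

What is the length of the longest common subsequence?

Taking C at s1[1]=s2[1] → A at s1[4]=s2[2] → C at s1[6]=s2[3] → C at s1[9]=s2[5] → C at s1[10]=s2[6] → T at s1[11]=s2[7] → G at s1[13]=s2[8] → A at s1[14]=s2[12] gives a common subsequence of length 8, and the DP table's final entry dp[15][12] is also 8, so no common subsequence is longer.

8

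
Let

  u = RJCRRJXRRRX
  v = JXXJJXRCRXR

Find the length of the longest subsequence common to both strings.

Let dp[i][j] be the LCS length of the first i characters of u and the first j characters of v. dp[i][j] = dp[i-1][j-1]+1 when the i-th and j-th characters match, else max(dp[i-1][j], dp[i][j-1]).
    ·  J  X  X  J  J  X  R  C  R  X  R
 ·  0  0  0  0  0  0  0  0  0  0  0  0
 R  0  0  0  0  0  0  0  1  1  1  1  1
 J  0  1  1  1  1  1  1  1  1  1  1  1
 C  0  1  1  1  1  1  1  1  2  2  2  2
 R  0  1  1  1  1  1  1  2  2  3  3  3
 R  0  1  1  1  1  1  1  2  2  3  3  4
 J  0  1  1  1  2  2  2  2  2  3  3  4
 X  0  1  2  2  2  2  3  3  3  3  4  4
 R  0  1  2  2  2  2  3  4  4  4  4  5
 R  0  1  2  2  2  2  3  4  4  5  5  5
 R  0  1  2  2  2  2  3  4  4  5  5  6
 X  0  1  2  3  3  3  3  4  4  5  6  6
dp[11][11] = 6. One LCS (by backtracking along matches): JJXRRR.

6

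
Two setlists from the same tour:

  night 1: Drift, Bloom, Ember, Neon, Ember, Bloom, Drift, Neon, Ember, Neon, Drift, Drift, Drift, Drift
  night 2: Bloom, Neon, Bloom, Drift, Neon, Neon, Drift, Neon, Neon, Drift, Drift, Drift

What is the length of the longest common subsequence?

Pick Bloom (night 1 #2, night 2 #1), Neon (night 1 #4, night 2 #2), Bloom (night 1 #6, night 2 #3), Drift (night 1 #7, night 2 #4), Neon (night 1 #8, night 2 #5), Neon (night 1 #10, night 2 #6), Drift (night 1 #11, night 2 #7), Drift (night 1 #12, night 2 #10), Drift (night 1 #13, night 2 #11), Drift (night 1 #14, night 2 #12); all 10 songs appear in both, in order. Since dp[14][12] = 10, nothing longer is possible.

10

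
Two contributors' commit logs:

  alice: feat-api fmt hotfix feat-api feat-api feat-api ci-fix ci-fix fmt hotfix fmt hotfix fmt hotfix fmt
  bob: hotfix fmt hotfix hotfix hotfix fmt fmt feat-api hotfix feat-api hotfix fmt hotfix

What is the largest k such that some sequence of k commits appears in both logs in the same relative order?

One common subsequence of length 7: fmt (alice #2, bob #2), then hotfix (alice #3, bob #5), then feat-api (alice #4, bob #8), then feat-api (alice #6, bob #10), then hotfix (alice #12, bob #11), then fmt (alice #13, bob #12), then hotfix (alice #14, bob #13). The LCS DP gives dp[15][13] = 7, so this is optimal.

7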